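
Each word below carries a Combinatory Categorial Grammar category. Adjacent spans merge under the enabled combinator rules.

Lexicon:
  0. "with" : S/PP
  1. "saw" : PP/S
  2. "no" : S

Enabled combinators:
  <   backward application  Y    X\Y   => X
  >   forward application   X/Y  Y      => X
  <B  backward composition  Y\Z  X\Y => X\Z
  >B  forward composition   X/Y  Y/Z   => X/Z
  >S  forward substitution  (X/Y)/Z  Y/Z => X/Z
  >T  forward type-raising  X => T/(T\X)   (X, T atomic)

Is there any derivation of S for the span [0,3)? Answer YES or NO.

YES

[0,3] S   >
  [0,1] "with" : S/PP
  [1,3] PP   >
    [1,2] "saw" : PP/S
    [2,3] "no" : S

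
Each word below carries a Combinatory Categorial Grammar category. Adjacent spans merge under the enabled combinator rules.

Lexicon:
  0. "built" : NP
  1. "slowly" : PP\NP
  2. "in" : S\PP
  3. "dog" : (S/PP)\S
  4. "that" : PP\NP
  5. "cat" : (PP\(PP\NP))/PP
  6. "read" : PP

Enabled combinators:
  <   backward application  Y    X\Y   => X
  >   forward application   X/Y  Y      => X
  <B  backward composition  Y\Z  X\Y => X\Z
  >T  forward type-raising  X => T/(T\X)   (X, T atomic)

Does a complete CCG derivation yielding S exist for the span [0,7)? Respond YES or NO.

YES

[0,7] S   >
  [0,4] S/PP   <
    [0,3] S   >
      [0,1] S/(S\NP)   >T
        [0,1] "built" : NP
      [1,3] S\NP   <B
        [1,2] "slowly" : PP\NP
        [2,3] "in" : S\PP
    [3,4] "dog" : (S/PP)\S
  [4,7] PP   <
    [4,5] "that" : PP\NP
    [5,7] PP\(PP\NP)   >
      [5,6] "cat" : (PP\(PP\NP))/PP
      [6,7] "read" : PP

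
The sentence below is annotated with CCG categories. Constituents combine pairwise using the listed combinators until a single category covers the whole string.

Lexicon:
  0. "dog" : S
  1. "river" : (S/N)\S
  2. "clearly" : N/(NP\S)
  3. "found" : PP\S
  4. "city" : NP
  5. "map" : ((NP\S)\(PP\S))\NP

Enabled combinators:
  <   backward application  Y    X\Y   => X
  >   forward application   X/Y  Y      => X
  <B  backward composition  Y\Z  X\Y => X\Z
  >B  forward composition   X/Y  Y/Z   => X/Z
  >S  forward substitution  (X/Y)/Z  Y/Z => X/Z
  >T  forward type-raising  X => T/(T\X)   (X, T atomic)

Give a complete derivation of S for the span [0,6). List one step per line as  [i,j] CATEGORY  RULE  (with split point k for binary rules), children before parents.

[0,1] S  lex  "dog"
[1,2] (S/N)\S  lex  "river"
[0,2] S/N  <  k=1
[2,3] N/(NP\S)  lex  "clearly"
[3,4] PP\S  lex  "found"
[4,5] NP  lex  "city"
[5,6] ((NP\S)\(PP\S))\NP  lex  "map"
[4,6] (NP\S)\(PP\S)  <  k=5
[3,6] NP\S  <  k=4
[2,6] N  >  k=3
[0,6] S  >  k=2

[0,6] S   >
  [0,2] S/N   <
    [0,1] "dog" : S
    [1,2] "river" : (S/N)\S
  [2,6] N   >
    [2,3] "clearly" : N/(NP\S)
    [3,6] NP\S   <
      [3,4] "found" : PP\S
      [4,6] (NP\S)\(PP\S)   <
        [4,5] "city" : NP
        [5,6] "map" : ((NP\S)\(PP\S))\NP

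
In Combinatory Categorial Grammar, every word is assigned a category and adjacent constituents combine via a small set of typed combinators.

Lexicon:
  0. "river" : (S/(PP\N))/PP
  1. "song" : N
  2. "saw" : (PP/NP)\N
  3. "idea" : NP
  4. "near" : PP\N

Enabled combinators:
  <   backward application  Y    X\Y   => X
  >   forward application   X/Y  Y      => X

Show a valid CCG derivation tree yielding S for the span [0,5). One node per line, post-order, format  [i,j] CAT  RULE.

[0,1] (S/(PP\N))/PP  lex  "river"
[1,2] N  lex  "song"
[2,3] (PP/NP)\N  lex  "saw"
[1,3] PP/NP  <  k=2
[3,4] NP  lex  "idea"
[1,4] PP  >  k=3
[0,4] S/(PP\N)  >  k=1
[4,5] PP\N  lex  "near"
[0,5] S  >  k=4

[0,5] S   >
  [0,4] S/(PP\N)   >
    [0,1] "river" : (S/(PP\N))/PP
    [1,4] PP   >
      [1,3] PP/NP   <
        [1,2] "song" : N
        [2,3] "saw" : (PP/NP)\N
      [3,4] "idea" : NP
  [4,5] "near" : PP\N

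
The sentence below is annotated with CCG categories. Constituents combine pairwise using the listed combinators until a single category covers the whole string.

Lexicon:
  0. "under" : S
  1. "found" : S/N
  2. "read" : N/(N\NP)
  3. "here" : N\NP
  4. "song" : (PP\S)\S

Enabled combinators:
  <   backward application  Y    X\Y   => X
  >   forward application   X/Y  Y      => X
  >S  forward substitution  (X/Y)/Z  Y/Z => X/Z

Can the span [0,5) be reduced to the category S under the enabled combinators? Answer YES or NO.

S S/N N/(N\NP) N\NP (PP\S)\S
CKY chart[0,5] = {PP}; S ∉ chart

NO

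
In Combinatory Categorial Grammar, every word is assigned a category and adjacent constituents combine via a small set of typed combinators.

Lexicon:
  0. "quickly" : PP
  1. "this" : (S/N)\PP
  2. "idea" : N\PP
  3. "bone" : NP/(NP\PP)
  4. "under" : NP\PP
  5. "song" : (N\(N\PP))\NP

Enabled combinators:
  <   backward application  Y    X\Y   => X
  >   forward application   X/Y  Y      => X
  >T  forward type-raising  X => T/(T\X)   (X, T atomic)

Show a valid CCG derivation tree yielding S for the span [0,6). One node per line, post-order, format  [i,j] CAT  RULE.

[0,6] S   >
  [0,2] S/N   <
    [0,1] "quickly" : PP
    [1,2] "this" : (S/N)\PP
  [2,6] N   <
    [2,3] "idea" : N\PP
    [3,6] N\(N\PP)   <
      [3,5] NP   >
        [3,4] "bone" : NP/(NP\PP)
        [4,5] "under" : NP\PP
      [5,6] "song" : (N\(N\PP))\NP

[0,1] PP  lex  "quickly"
[1,2] (S/N)\PP  lex  "this"
[0,2] S/N  <  k=1
[2,3] N\PP  lex  "idea"
[3,4] NP/(NP\PP)  lex  "bone"
[4,5] NP\PP  lex  "under"
[3,5] NP  >  k=4
[5,6] (N\(N\PP))\NP  lex  "song"
[3,6] N\(N\PP)  <  k=5
[2,6] N  <  k=3
[0,6] S  >  k=2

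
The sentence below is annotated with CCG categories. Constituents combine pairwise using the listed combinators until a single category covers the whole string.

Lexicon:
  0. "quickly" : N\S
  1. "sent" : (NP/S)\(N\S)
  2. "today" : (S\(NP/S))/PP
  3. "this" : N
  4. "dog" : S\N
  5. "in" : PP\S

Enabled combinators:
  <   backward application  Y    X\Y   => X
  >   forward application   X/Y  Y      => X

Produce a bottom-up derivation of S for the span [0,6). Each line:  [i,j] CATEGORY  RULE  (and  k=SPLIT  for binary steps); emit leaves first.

[0,1] N\S  lex  "quickly"
[1,2] (NP/S)\(N\S)  lex  "sent"
[0,2] NP/S  <  k=1
[2,3] (S\(NP/S))/PP  lex  "today"
[3,4] N  lex  "this"
[4,5] S\N  lex  "dog"
[3,5] S  <  k=4
[5,6] PP\S  lex  "in"
[3,6] PP  <  k=5
[2,6] S\(NP/S)  >  k=3
[0,6] S  <  k=2

[0,6] S   <
  [0,2] NP/S   <
    [0,1] "quickly" : N\S
    [1,2] "sent" : (NP/S)\(N\S)
  [2,6] S\(NP/S)   >
    [2,3] "today" : (S\(NP/S))/PP
    [3,6] PP   <
      [3,5] S   <
        [3,4] "this" : N
        [4,5] "dog" : S\N
      [5,6] "in" : PP\S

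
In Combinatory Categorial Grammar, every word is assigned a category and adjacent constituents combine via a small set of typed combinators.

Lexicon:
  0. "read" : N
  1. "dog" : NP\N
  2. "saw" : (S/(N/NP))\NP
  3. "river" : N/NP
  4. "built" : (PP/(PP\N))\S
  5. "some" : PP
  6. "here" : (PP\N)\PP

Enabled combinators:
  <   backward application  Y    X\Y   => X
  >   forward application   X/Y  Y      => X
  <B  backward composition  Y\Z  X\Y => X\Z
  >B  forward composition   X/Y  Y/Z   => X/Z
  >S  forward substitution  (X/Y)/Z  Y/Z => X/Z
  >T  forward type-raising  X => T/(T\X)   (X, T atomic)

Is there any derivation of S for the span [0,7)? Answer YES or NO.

NO

N NP\N (S/(N/NP))\NP N/NP (PP/(PP\N))\S PP (PP\N)\PP
CKY chart[0,7] = {N/(N\PP), NP/(NP\PP), PP, PP/(PP\PP), S/(S\PP)}; S ∉ chart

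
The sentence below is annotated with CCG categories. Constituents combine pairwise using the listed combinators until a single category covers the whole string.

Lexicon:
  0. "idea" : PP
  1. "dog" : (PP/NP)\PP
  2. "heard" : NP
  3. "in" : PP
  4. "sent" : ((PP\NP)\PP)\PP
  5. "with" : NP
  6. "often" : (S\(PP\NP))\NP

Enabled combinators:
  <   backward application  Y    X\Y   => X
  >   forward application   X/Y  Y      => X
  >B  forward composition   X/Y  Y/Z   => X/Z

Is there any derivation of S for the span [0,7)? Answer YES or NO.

[0,7] S   <
  [0,5] PP\NP   <
    [0,3] PP   >
      [0,2] PP/NP   <
        [0,1] "idea" : PP
        [1,2] "dog" : (PP/NP)\PP
      [2,3] "heard" : NP
    [3,5] (PP\NP)\PP   <
      [3,4] "in" : PP
      [4,5] "sent" : ((PP\NP)\PP)\PP
  [5,7] S\(PP\NP)   <
    [5,6] "with" : NP
    [6,7] "often" : (S\(PP\NP))\NP

YES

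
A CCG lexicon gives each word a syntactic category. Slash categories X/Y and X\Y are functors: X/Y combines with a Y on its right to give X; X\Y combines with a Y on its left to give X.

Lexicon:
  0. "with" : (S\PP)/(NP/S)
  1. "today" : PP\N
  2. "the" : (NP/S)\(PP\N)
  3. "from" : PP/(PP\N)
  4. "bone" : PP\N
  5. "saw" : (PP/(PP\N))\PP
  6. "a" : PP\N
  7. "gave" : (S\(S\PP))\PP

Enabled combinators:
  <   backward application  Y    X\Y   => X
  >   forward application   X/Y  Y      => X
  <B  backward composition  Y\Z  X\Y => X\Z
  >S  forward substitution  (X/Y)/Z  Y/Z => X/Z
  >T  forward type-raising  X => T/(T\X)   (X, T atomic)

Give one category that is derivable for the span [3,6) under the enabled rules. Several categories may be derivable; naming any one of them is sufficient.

PP/(PP\N)

[0,8] S   <
  [0,3] S\PP   >
    [0,1] "with" : (S\PP)/(NP/S)
    [1,3] NP/S   <
      [1,2] "today" : PP\N
      [2,3] "the" : (NP/S)\(PP\N)
  [3,8] S\(S\PP)   <
    [3,7] PP   >
      [3,6] PP/(PP\N)   <
        [3,5] PP   >
          [3,4] "from" : PP/(PP\N)
          [4,5] "bone" : PP\N
        [5,6] "saw" : (PP/(PP\N))\PP
      [6,7] "a" : PP\N
    [7,8] "gave" : (S\(S\PP))\PP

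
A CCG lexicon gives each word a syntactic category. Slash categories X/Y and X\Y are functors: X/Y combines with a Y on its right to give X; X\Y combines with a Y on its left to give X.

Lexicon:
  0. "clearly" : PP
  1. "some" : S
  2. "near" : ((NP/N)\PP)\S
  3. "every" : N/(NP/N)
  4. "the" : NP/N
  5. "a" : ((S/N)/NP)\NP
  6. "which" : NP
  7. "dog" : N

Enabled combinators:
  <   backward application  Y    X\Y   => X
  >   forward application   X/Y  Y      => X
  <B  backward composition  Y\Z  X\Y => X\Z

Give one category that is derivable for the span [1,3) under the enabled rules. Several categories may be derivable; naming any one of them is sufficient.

[0,8] S   >
  [0,7] S/N   >
    [0,6] (S/N)/NP   <
      [0,5] NP   >
        [0,3] NP/N   <
          [0,1] "clearly" : PP
          [1,3] (NP/N)\PP   <
            [1,2] "some" : S
            [2,3] "near" : ((NP/N)\PP)\S
        [3,5] N   >
          [3,4] "every" : N/(NP/N)
          [4,5] "the" : NP/N
      [5,6] "a" : ((S/N)/NP)\NP
    [6,7] "which" : NP
  [7,8] "dog" : N

(NP/N)\PP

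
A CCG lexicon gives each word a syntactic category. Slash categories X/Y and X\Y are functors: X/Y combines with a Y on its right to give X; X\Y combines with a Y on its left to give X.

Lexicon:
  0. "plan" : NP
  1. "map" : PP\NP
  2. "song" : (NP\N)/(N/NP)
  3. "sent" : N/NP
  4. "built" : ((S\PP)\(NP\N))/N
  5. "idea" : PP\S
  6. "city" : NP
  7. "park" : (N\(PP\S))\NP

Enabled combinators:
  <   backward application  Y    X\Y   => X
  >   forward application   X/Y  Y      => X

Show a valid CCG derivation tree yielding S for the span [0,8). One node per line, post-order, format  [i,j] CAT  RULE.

[0,8] S   <
  [0,2] PP   <
    [0,1] "plan" : NP
    [1,2] "map" : PP\NP
  [2,8] S\PP   <
    [2,4] NP\N   >
      [2,3] "song" : (NP\N)/(N/NP)
      [3,4] "sent" : N/NP
    [4,8] (S\PP)\(NP\N)   >
      [4,5] "built" : ((S\PP)\(NP\N))/N
      [5,8] N   <
        [5,6] "idea" : PP\S
        [6,8] N\(PP\S)   <
          [6,7] "city" : NP
          [7,8] "park" : (N\(PP\S))\NP

[0,1] NP  lex  "plan"
[1,2] PP\NP  lex  "map"
[0,2] PP  <  k=1
[2,3] (NP\N)/(N/NP)  lex  "song"
[3,4] N/NP  lex  "sent"
[2,4] NP\N  >  k=3
[4,5] ((S\PP)\(NP\N))/N  lex  "built"
[5,6] PP\S  lex  "idea"
[6,7] NP  lex  "city"
[7,8] (N\(PP\S))\NP  lex  "park"
[6,8] N\(PP\S)  <  k=7
[5,8] N  <  k=6
[4,8] (S\PP)\(NP\N)  >  k=5
[2,8] S\PP  <  k=4
[0,8] S  <  k=2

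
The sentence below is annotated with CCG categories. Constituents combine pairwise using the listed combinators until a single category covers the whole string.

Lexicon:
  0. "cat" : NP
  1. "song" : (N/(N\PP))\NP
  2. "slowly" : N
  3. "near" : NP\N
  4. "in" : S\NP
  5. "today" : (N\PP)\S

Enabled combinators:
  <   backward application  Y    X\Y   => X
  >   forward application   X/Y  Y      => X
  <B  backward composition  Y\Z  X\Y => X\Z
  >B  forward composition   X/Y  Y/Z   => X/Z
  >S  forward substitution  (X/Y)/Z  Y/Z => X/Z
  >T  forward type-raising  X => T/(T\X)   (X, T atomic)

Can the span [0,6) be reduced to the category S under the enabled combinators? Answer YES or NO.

NP (N/(N\PP))\NP N NP\N S\NP (N\PP)\S
CKY chart[0,6] = {N, N/(N\N), NP/(NP\N), PP/(PP\N), S/(S\N)}; S ∉ chart

NO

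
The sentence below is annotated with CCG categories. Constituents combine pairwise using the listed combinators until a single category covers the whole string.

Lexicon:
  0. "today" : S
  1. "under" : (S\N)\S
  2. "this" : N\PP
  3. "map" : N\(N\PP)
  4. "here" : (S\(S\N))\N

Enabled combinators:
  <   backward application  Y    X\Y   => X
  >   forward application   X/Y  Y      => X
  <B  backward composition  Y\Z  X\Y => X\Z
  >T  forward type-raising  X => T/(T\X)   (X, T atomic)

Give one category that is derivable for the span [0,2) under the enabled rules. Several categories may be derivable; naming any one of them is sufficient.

[0,5] S   <
  [0,2] S\N   <
    [0,1] "today" : S
    [1,2] "under" : (S\N)\S
  [2,5] S\(S\N)   <
    [2,4] N   <
      [2,3] "this" : N\PP
      [3,4] "map" : N\(N\PP)
    [4,5] "here" : (S\(S\N))\N

S\N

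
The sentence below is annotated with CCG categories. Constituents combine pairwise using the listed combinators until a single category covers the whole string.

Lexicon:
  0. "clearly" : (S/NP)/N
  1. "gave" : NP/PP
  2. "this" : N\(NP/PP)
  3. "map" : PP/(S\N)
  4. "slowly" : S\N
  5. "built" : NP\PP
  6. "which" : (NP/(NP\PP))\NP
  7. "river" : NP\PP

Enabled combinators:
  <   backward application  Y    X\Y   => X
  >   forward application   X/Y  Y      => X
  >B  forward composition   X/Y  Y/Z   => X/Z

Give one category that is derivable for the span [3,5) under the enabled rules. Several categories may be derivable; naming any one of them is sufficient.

[0,8] S   >
  [0,3] S/NP   >
    [0,1] "clearly" : (S/NP)/N
    [1,3] N   <
      [1,2] "gave" : NP/PP
      [2,3] "this" : N\(NP/PP)
  [3,8] NP   >
    [3,7] NP/(NP\PP)   <
      [3,6] NP   <
        [3,5] PP   >
          [3,4] "map" : PP/(S\N)
          [4,5] "slowly" : S\N
        [5,6] "built" : NP\PP
      [6,7] "which" : (NP/(NP\PP))\NP
    [7,8] "river" : NP\PP

PP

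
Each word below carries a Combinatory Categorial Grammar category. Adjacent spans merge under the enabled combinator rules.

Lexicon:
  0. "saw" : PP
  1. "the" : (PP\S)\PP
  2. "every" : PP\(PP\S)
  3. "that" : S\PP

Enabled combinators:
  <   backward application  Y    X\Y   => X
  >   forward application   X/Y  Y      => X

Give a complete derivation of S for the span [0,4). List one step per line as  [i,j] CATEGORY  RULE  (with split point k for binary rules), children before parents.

[0,1] PP  lex  "saw"
[1,2] (PP\S)\PP  lex  "the"
[0,2] PP\S  <  k=1
[2,3] PP\(PP\S)  lex  "every"
[0,3] PP  <  k=2
[3,4] S\PP  lex  "that"
[0,4] S  <  k=3

[0,4] S   <
  [0,3] PP   <
    [0,2] PP\S   <
      [0,1] "saw" : PP
      [1,2] "the" : (PP\S)\PP
    [2,3] "every" : PP\(PP\S)
  [3,4] "that" : S\PP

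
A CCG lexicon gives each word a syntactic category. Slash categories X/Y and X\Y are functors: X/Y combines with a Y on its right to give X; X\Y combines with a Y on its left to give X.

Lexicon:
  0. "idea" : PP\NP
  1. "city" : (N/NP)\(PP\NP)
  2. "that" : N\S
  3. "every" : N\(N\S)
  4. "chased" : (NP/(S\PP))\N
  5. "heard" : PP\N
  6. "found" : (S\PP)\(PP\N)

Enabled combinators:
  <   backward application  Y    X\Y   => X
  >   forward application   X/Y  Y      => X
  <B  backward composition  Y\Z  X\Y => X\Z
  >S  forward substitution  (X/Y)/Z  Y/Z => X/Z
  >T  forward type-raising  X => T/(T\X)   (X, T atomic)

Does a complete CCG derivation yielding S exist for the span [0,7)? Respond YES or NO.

PP\NP (N/NP)\(PP\NP) N\S N\(N\S) (NP/(S\PP))\N PP\N (S\PP)\(PP\N)
CKY chart[0,7] = {N, N/(N\N), NP/(NP\N), PP/(PP\N), S/(S\N)}; S ∉ chart

NO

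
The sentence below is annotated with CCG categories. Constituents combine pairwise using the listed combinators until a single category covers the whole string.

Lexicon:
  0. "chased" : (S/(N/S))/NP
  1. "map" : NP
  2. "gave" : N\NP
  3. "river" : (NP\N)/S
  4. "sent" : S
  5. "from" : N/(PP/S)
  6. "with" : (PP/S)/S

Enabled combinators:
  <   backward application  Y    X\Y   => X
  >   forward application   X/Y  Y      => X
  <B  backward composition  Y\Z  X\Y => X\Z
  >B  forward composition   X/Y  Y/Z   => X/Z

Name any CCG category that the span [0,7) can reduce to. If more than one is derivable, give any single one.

S

[0,7] S   >
  [0,5] S/(N/S)   >
    [0,1] "chased" : (S/(N/S))/NP
    [1,5] NP   <
      [1,3] N   <
        [1,2] "map" : NP
        [2,3] "gave" : N\NP
      [3,5] NP\N   >
        [3,4] "river" : (NP\N)/S
        [4,5] "sent" : S
  [5,7] N/S   >B
    [5,6] "from" : N/(PP/S)
    [6,7] "with" : (PP/S)/S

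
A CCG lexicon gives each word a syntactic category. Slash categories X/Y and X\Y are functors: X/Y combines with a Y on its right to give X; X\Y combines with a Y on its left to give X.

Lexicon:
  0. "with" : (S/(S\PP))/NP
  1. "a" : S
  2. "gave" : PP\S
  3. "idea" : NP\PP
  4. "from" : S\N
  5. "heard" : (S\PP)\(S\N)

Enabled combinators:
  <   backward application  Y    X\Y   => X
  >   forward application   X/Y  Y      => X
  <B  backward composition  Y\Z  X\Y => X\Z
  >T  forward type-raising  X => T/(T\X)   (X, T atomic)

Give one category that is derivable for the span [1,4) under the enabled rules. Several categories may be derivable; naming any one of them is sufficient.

[0,6] S   >
  [0,4] S/(S\PP)   >
    [0,1] "with" : (S/(S\PP))/NP
    [1,4] NP   >
      [1,2] NP/(NP\S)   >T
        [1,2] "a" : S
      [2,4] NP\S   <B
        [2,3] "gave" : PP\S
        [3,4] "idea" : NP\PP
  [4,6] S\PP   <
    [4,5] "from" : S\N
    [5,6] "heard" : (S\PP)\(S\N)

NP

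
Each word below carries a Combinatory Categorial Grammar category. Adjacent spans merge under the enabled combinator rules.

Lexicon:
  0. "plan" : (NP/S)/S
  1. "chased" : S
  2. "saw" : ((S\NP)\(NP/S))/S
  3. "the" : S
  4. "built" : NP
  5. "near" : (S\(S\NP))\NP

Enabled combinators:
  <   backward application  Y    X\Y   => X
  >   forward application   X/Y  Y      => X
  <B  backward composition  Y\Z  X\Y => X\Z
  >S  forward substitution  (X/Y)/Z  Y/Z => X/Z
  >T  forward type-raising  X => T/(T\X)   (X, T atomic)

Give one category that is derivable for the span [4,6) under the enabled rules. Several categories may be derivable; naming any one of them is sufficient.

[0,6] S   <
  [0,4] S\NP   <
    [0,2] NP/S   >
      [0,1] "plan" : (NP/S)/S
      [1,2] "chased" : S
    [2,4] (S\NP)\(NP/S)   >
      [2,3] "saw" : ((S\NP)\(NP/S))/S
      [3,4] "the" : S
  [4,6] S\(S\NP)   <
    [4,5] "built" : NP
    [5,6] "near" : (S\(S\NP))\NP

S\(S\NP)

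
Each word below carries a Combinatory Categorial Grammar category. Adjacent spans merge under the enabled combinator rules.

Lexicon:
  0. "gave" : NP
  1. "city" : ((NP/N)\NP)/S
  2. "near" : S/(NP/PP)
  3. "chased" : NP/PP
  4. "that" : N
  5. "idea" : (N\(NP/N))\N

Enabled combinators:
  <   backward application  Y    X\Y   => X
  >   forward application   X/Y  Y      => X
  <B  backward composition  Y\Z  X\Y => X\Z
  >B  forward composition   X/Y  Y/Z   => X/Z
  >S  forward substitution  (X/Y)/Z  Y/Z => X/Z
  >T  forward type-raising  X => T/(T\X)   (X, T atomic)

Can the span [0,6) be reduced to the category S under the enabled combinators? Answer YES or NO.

NO

NP ((NP/N)\NP)/S S/(NP/PP) NP/PP N (N\(NP/N))\N
CKY chart[0,6] = {N, N/(N\N), NP/(NP\N), PP/(PP\N), S/(S\N)}; S ∉ chart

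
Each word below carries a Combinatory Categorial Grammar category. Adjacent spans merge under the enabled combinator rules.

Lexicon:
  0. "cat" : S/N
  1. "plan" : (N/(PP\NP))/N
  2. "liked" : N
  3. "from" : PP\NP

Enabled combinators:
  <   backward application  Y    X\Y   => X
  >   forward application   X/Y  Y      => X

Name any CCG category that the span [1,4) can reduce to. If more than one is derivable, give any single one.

N

[0,4] S   >
  [0,1] "cat" : S/N
  [1,4] N   >
    [1,3] N/(PP\NP)   >
      [1,2] "plan" : (N/(PP\NP))/N
      [2,3] "liked" : N
    [3,4] "from" : PP\NP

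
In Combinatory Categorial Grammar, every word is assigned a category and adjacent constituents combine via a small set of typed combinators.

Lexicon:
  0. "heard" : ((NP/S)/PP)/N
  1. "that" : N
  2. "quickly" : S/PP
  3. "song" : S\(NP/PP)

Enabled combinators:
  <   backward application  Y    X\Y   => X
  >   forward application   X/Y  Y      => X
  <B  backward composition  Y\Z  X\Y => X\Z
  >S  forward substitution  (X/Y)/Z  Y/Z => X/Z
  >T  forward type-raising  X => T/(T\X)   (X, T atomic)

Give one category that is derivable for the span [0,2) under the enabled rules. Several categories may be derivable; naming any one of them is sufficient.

[0,4] S   <
  [0,3] NP/PP   >S
    [0,2] (NP/S)/PP   >
      [0,1] "heard" : ((NP/S)/PP)/N
      [1,2] "that" : N
    [2,3] "quickly" : S/PP
  [3,4] "song" : S\(NP/PP)

(NP/S)/PP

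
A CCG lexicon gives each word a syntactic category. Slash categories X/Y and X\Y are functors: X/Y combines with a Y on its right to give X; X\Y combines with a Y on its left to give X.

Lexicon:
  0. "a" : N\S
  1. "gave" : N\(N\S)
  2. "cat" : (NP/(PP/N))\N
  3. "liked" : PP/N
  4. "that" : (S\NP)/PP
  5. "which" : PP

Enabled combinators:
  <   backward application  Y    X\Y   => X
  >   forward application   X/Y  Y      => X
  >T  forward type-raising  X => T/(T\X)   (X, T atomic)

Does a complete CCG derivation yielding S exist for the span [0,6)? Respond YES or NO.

YES

[0,6] S   <
  [0,4] NP   >
    [0,3] NP/(PP/N)   <
      [0,2] N   <
        [0,1] "a" : N\S
        [1,2] "gave" : N\(N\S)
      [2,3] "cat" : (NP/(PP/N))\N
    [3,4] "liked" : PP/N
  [4,6] S\NP   >
    [4,5] "that" : (S\NP)/PP
    [5,6] "which" : PP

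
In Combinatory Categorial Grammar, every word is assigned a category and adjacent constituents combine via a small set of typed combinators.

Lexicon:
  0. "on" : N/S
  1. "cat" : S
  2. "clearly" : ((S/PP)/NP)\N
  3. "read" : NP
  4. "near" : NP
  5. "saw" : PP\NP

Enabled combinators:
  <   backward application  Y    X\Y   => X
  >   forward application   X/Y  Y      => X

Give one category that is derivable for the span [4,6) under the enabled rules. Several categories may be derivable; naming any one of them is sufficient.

PP

[0,6] S   >
  [0,4] S/PP   >
    [0,3] (S/PP)/NP   <
      [0,2] N   >
        [0,1] "on" : N/S
        [1,2] "cat" : S
      [2,3] "clearly" : ((S/PP)/NP)\N
    [3,4] "read" : NP
  [4,6] PP   <
    [4,5] "near" : NP
    [5,6] "saw" : PP\NP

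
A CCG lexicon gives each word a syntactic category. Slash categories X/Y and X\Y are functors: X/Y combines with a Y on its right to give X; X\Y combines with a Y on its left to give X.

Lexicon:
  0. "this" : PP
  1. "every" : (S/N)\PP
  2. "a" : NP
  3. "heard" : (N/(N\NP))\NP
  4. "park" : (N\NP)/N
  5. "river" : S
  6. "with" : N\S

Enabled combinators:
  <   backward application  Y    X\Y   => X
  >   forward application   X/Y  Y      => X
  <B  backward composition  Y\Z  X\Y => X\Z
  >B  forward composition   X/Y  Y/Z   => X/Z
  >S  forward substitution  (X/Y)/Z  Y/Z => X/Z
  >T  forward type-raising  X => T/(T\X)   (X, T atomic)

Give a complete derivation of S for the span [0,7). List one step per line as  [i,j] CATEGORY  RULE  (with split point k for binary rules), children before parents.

[0,1] PP  lex  "this"
[1,2] (S/N)\PP  lex  "every"
[0,2] S/N  <  k=1
[2,3] NP  lex  "a"
[3,4] (N/(N\NP))\NP  lex  "heard"
[2,4] N/(N\NP)  <  k=3
[4,5] (N\NP)/N  lex  "park"
[5,6] S  lex  "river"
[5,6] N/(N\S)  >T
[6,7] N\S  lex  "with"
[5,7] N  >  k=6
[4,7] N\NP  >  k=5
[2,7] N  >  k=4
[0,7] S  >  k=2

[0,7] S   >
  [0,2] S/N   <
    [0,1] "this" : PP
    [1,2] "every" : (S/N)\PP
  [2,7] N   >
    [2,4] N/(N\NP)   <
      [2,3] "a" : NP
      [3,4] "heard" : (N/(N\NP))\NP
    [4,7] N\NP   >
      [4,5] "park" : (N\NP)/N
      [5,7] N   >
        [5,6] N/(N\S)   >T
          [5,6] "river" : S
        [6,7] "with" : N\S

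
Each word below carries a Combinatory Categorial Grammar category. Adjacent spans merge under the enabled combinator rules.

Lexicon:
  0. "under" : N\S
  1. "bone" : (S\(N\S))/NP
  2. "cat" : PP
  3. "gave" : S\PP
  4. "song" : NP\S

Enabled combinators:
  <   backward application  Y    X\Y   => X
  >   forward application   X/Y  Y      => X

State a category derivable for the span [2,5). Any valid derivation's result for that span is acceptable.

[0,5] S   <
  [0,1] "under" : N\S
  [1,5] S\(N\S)   >
    [1,2] "bone" : (S\(N\S))/NP
    [2,5] NP   <
      [2,4] S   <
        [2,3] "cat" : PP
        [3,4] "gave" : S\PP
      [4,5] "song" : NP\S

NP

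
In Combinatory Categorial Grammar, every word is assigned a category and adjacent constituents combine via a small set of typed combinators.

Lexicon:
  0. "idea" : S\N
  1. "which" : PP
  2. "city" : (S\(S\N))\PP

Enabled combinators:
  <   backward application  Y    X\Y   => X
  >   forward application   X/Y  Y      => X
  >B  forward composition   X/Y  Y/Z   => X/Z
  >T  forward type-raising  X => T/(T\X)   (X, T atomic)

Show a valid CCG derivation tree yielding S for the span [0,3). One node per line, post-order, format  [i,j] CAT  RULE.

[0,1] S\N  lex  "idea"
[1,2] PP  lex  "which"
[2,3] (S\(S\N))\PP  lex  "city"
[1,3] S\(S\N)  <  k=2
[0,3] S  <  k=1

[0,3] S   <
  [0,1] "idea" : S\N
  [1,3] S\(S\N)   <
    [1,2] "which" : PP
    [2,3] "city" : (S\(S\N))\PP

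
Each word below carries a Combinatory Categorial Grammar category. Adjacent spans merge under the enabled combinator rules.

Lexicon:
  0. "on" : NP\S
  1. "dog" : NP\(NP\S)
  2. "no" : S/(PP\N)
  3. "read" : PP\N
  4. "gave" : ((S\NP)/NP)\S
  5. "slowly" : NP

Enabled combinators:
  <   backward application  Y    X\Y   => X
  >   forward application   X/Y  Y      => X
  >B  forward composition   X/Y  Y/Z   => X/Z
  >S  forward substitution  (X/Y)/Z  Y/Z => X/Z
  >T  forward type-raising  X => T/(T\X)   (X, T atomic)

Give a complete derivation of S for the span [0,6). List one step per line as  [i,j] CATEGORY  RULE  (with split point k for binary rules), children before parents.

[0,6] S   <
  [0,2] NP   <
    [0,1] "on" : NP\S
    [1,2] "dog" : NP\(NP\S)
  [2,6] S\NP   >
    [2,5] (S\NP)/NP   <
      [2,4] S   >
        [2,3] "no" : S/(PP\N)
        [3,4] "read" : PP\N
      [4,5] "gave" : ((S\NP)/NP)\S
    [5,6] "slowly" : NP

[0,1] NP\S  lex  "on"
[1,2] NP\(NP\S)  lex  "dog"
[0,2] NP  <  k=1
[2,3] S/(PP\N)  lex  "no"
[3,4] PP\N  lex  "read"
[2,4] S  >  k=3
[4,5] ((S\NP)/NP)\S  lex  "gave"
[2,5] (S\NP)/NP  <  k=4
[5,6] NP  lex  "slowly"
[2,6] S\NP  >  k=5
[0,6] S  <  k=2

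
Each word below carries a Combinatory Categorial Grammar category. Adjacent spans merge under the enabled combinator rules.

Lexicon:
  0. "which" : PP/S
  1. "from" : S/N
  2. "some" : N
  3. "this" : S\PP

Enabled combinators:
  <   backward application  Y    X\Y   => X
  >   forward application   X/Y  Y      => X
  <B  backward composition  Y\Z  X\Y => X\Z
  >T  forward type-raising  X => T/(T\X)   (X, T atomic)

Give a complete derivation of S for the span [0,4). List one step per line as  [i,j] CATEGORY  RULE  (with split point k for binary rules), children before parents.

[0,4] S   <
  [0,3] PP   >
    [0,1] "which" : PP/S
    [1,3] S   >
      [1,2] "from" : S/N
      [2,3] "some" : N
  [3,4] "this" : S\PP

[0,1] PP/S  lex  "which"
[1,2] S/N  lex  "from"
[2,3] N  lex  "some"
[1,3] S  >  k=2
[0,3] PP  >  k=1
[3,4] S\PP  lex  "this"
[0,4] S  <  k=3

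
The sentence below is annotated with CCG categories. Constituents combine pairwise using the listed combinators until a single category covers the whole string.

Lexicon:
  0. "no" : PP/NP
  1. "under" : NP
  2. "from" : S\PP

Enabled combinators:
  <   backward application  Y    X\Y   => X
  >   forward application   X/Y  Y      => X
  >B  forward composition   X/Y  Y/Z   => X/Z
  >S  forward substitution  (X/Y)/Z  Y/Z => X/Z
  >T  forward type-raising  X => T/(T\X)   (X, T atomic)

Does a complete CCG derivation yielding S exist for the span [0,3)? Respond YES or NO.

[0,3] S   <
  [0,2] PP   >
    [0,1] "no" : PP/NP
    [1,2] "under" : NP
  [2,3] "from" : S\PP

YES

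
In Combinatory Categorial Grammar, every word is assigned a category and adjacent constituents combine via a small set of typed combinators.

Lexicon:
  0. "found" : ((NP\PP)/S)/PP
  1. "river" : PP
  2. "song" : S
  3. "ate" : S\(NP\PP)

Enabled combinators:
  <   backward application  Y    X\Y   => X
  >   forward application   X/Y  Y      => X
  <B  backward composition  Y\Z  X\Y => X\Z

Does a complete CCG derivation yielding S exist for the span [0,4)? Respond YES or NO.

[0,4] S   <
  [0,3] NP\PP   >
    [0,2] (NP\PP)/S   >
      [0,1] "found" : ((NP\PP)/S)/PP
      [1,2] "river" : PP
    [2,3] "song" : S
  [3,4] "ate" : S\(NP\PP)

YES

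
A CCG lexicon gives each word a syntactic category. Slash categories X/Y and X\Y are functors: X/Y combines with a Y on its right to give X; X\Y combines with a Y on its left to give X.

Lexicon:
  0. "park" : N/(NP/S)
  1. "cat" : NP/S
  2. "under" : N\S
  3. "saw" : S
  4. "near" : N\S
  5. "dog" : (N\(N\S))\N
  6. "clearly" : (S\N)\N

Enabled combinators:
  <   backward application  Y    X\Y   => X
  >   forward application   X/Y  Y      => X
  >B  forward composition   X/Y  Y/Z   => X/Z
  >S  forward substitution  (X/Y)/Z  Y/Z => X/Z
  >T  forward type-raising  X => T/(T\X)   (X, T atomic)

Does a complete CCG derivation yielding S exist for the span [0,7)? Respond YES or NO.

YES

[0,7] S   <
  [0,2] N   >
    [0,1] "park" : N/(NP/S)
    [1,2] "cat" : NP/S
  [2,7] S\N   <
    [2,6] N   <
      [2,3] "under" : N\S
      [3,6] N\(N\S)   <
        [3,5] N   <
          [3,4] "saw" : S
          [4,5] "near" : N\S
        [5,6] "dog" : (N\(N\S))\N
    [6,7] "clearly" : (S\N)\N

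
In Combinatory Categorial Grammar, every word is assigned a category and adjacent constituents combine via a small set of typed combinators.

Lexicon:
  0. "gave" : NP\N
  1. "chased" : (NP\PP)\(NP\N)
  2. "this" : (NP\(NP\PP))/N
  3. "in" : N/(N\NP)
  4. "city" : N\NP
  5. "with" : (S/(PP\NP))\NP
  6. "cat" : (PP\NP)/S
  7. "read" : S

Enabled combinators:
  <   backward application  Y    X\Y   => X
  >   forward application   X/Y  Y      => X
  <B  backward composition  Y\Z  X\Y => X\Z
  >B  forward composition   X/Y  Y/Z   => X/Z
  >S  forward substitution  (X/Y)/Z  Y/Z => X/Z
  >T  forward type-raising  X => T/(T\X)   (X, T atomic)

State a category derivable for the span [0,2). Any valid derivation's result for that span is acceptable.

NP\PP

[0,8] S   >
  [0,6] S/(PP\NP)   <
    [0,5] NP   <
      [0,2] NP\PP   <
        [0,1] "gave" : NP\N
        [1,2] "chased" : (NP\PP)\(NP\N)
      [2,5] NP\(NP\PP)   >
        [2,3] "this" : (NP\(NP\PP))/N
        [3,5] N   >
          [3,4] "in" : N/(N\NP)
          [4,5] "city" : N\NP
    [5,6] "with" : (S/(PP\NP))\NP
  [6,8] PP\NP   >
    [6,7] "cat" : (PP\NP)/S
    [7,8] "read" : S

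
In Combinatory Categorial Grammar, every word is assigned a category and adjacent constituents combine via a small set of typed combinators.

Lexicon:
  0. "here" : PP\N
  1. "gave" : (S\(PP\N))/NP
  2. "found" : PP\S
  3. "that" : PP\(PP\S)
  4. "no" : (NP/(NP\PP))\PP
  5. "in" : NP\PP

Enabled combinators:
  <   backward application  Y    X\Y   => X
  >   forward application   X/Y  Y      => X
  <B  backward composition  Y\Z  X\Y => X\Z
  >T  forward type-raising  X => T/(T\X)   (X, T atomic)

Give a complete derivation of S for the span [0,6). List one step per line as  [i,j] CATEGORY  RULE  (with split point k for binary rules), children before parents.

[0,1] PP\N  lex  "here"
[1,2] (S\(PP\N))/NP  lex  "gave"
[2,3] PP\S  lex  "found"
[3,4] PP\(PP\S)  lex  "that"
[2,4] PP  <  k=3
[4,5] (NP/(NP\PP))\PP  lex  "no"
[2,5] NP/(NP\PP)  <  k=4
[5,6] NP\PP  lex  "in"
[2,6] NP  >  k=5
[1,6] S\(PP\N)  >  k=2
[0,6] S  <  k=1

[0,6] S   <
  [0,1] "here" : PP\N
  [1,6] S\(PP\N)   >
    [1,2] "gave" : (S\(PP\N))/NP
    [2,6] NP   >
      [2,5] NP/(NP\PP)   <
        [2,4] PP   <
          [2,3] "found" : PP\S
          [3,4] "that" : PP\(PP\S)
        [4,5] "no" : (NP/(NP\PP))\PP
      [5,6] "in" : NP\PP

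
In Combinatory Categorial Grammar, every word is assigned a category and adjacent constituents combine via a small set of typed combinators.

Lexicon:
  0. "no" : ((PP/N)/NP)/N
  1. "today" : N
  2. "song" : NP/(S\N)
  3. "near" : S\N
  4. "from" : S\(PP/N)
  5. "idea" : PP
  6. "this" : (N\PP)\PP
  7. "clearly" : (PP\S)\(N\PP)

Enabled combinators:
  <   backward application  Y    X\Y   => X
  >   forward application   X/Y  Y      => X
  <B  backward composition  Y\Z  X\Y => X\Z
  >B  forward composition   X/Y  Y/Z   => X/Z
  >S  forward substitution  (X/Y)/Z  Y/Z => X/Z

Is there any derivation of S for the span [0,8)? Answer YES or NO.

NO

((PP/N)/NP)/N N NP/(S\N) S\N S\(PP/N) PP (N\PP)\PP (PP\S)\(N\PP)
CKY chart[0,8] = {PP}; S ∉ chart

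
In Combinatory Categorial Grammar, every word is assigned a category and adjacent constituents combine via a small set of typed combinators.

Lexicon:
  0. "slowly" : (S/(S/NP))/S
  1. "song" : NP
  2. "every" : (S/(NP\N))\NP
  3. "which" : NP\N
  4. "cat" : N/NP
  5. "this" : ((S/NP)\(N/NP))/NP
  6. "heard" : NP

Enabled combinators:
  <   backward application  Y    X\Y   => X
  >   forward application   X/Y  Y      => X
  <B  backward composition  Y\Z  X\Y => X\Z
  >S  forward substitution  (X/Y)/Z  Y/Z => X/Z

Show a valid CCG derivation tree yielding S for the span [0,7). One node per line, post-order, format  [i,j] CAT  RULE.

[0,7] S   >
  [0,4] S/(S/NP)   >
    [0,1] "slowly" : (S/(S/NP))/S
    [1,4] S   >
      [1,3] S/(NP\N)   <
        [1,2] "song" : NP
        [2,3] "every" : (S/(NP\N))\NP
      [3,4] "which" : NP\N
  [4,7] S/NP   <
    [4,5] "cat" : N/NP
    [5,7] (S/NP)\(N/NP)   >
      [5,6] "this" : ((S/NP)\(N/NP))/NP
      [6,7] "heard" : NP

[0,1] (S/(S/NP))/S  lex  "slowly"
[1,2] NP  lex  "song"
[2,3] (S/(NP\N))\NP  lex  "every"
[1,3] S/(NP\N)  <  k=2
[3,4] NP\N  lex  "which"
[1,4] S  >  k=3
[0,4] S/(S/NP)  >  k=1
[4,5] N/NP  lex  "cat"
[5,6] ((S/NP)\(N/NP))/NP  lex  "this"
[6,7] NP  lex  "heard"
[5,7] (S/NP)\(N/NP)  >  k=6
[4,7] S/NP  <  k=5
[0,7] S  >  k=4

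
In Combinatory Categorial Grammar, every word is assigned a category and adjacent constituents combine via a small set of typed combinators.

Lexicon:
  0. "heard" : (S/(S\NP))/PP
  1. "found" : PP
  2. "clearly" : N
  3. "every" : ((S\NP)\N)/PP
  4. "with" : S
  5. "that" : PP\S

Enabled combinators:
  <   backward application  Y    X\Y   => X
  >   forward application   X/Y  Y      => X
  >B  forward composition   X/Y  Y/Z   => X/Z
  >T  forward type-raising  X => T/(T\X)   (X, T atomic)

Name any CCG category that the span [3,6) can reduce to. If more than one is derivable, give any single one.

[0,6] S   >
  [0,2] S/(S\NP)   >
    [0,1] "heard" : (S/(S\NP))/PP
    [1,2] "found" : PP
  [2,6] S\NP   <
    [2,3] "clearly" : N
    [3,6] (S\NP)\N   >
      [3,4] "every" : ((S\NP)\N)/PP
      [4,6] PP   >
        [4,5] PP/(PP\S)   >T
          [4,5] "with" : S
        [5,6] "that" : PP\S

(S\NP)\N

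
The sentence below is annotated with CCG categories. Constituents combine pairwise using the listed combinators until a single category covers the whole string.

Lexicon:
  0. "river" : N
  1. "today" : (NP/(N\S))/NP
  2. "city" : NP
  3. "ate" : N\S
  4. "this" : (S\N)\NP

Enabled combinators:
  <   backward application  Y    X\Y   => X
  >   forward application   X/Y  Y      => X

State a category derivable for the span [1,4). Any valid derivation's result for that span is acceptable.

NP

[0,5] S   <
  [0,1] "river" : N
  [1,5] S\N   <
    [1,4] NP   >
      [1,3] NP/(N\S)   >
        [1,2] "today" : (NP/(N\S))/NP
        [2,3] "city" : NP
      [3,4] "ate" : N\S
    [4,5] "this" : (S\N)\NP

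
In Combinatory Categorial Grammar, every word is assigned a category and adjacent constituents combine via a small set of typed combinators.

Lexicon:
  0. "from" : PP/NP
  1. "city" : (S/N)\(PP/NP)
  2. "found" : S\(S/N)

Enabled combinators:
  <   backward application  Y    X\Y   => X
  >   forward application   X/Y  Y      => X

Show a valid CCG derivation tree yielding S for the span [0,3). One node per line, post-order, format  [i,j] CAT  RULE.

[0,3] S   <
  [0,2] S/N   <
    [0,1] "from" : PP/NP
    [1,2] "city" : (S/N)\(PP/NP)
  [2,3] "found" : S\(S/N)

[0,1] PP/NP  lex  "from"
[1,2] (S/N)\(PP/NP)  lex  "city"
[0,2] S/N  <  k=1
[2,3] S\(S/N)  lex  "found"
[0,3] S  <  k=2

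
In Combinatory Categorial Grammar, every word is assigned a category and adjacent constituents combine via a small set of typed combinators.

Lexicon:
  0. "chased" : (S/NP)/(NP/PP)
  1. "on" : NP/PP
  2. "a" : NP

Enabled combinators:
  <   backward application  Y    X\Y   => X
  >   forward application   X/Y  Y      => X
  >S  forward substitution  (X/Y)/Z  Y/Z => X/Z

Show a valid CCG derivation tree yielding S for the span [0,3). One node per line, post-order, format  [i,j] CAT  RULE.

[0,1] (S/NP)/(NP/PP)  lex  "chased"
[1,2] NP/PP  lex  "on"
[0,2] S/NP  >  k=1
[2,3] NP  lex  "a"
[0,3] S  >  k=2

[0,3] S   >
  [0,2] S/NP   >
    [0,1] "chased" : (S/NP)/(NP/PP)
    [1,2] "on" : NP/PP
  [2,3] "a" : NP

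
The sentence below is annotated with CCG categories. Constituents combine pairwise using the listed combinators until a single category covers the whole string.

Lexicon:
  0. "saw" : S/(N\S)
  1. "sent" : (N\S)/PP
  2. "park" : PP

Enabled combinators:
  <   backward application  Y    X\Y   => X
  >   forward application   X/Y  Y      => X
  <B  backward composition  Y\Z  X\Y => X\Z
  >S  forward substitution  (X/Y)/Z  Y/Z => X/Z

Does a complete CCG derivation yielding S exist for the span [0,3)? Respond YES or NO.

[0,3] S   >
  [0,1] "saw" : S/(N\S)
  [1,3] N\S   >
    [1,2] "sent" : (N\S)/PP
    [2,3] "park" : PP

YES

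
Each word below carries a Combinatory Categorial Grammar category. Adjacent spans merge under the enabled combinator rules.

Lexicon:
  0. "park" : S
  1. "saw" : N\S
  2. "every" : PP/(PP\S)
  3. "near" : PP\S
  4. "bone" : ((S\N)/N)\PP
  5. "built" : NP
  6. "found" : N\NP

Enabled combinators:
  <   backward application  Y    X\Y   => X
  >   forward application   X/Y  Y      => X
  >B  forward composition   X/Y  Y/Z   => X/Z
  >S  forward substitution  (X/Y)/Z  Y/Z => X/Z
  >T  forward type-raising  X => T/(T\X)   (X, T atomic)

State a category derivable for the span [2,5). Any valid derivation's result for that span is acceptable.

(S\N)/N

[0,7] S   <
  [0,2] N   >
    [0,1] N/(N\S)   >T
      [0,1] "park" : S
    [1,2] "saw" : N\S
  [2,7] S\N   >
    [2,5] (S\N)/N   <
      [2,4] PP   >
        [2,3] "every" : PP/(PP\S)
        [3,4] "near" : PP\S
      [4,5] "bone" : ((S\N)/N)\PP
    [5,7] N   <
      [5,6] "built" : NP
      [6,7] "found" : N\NP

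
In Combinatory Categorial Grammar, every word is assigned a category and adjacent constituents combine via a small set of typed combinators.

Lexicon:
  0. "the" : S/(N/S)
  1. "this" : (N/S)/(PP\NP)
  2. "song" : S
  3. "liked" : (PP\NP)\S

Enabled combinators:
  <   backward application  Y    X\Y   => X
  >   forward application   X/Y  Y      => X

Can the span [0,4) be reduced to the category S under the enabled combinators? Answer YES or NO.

YES

[0,4] S   >
  [0,1] "the" : S/(N/S)
  [1,4] N/S   >
    [1,2] "this" : (N/S)/(PP\NP)
    [2,4] PP\NP   <
      [2,3] "song" : S
      [3,4] "liked" : (PP\NP)\S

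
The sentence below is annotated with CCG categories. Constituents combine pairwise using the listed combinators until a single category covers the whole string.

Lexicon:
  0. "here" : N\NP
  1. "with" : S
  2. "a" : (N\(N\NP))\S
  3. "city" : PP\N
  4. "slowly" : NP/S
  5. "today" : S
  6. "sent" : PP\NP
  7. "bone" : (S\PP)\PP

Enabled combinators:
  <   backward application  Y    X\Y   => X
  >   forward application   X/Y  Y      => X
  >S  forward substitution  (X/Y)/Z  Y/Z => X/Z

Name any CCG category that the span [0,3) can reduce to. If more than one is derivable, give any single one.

N

[0,8] S   <
  [0,4] PP   <
    [0,3] N   <
      [0,1] "here" : N\NP
      [1,3] N\(N\NP)   <
        [1,2] "with" : S
        [2,3] "a" : (N\(N\NP))\S
    [3,4] "city" : PP\N
  [4,8] S\PP   <
    [4,7] PP   <
      [4,6] NP   >
        [4,5] "slowly" : NP/S
        [5,6] "today" : S
      [6,7] "sent" : PP\NP
    [7,8] "bone" : (S\PP)\PP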